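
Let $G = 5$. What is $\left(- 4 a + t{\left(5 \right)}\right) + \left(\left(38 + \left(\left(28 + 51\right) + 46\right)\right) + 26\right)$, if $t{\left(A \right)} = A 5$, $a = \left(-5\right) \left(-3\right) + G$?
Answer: $134$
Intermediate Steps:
$a = 20$ ($a = \left(-5\right) \left(-3\right) + 5 = 15 + 5 = 20$)
$t{\left(A \right)} = 5 A$
$\left(- 4 a + t{\left(5 \right)}\right) + \left(\left(38 + \left(\left(28 + 51\right) + 46\right)\right) + 26\right) = \left(\left(-4\right) 20 + 5 \cdot 5\right) + \left(\left(38 + \left(\left(28 + 51\right) + 46\right)\right) + 26\right) = \left(-80 + 25\right) + \left(\left(38 + \left(79 + 46\right)\right) + 26\right) = -55 + \left(\left(38 + 125\right) + 26\right) = -55 + \left(163 + 26\right) = -55 + 189 = 134$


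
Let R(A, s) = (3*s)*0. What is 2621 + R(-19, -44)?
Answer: 2621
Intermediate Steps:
R(A, s) = 0
2621 + R(-19, -44) = 2621 + 0 = 2621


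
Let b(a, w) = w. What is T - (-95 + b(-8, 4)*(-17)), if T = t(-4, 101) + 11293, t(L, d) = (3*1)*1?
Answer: 11459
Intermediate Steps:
t(L, d) = 3 (t(L, d) = 3*1 = 3)
T = 11296 (T = 3 + 11293 = 11296)
T - (-95 + b(-8, 4)*(-17)) = 11296 - (-95 + 4*(-17)) = 11296 - (-95 - 68) = 11296 - 1*(-163) = 11296 + 163 = 11459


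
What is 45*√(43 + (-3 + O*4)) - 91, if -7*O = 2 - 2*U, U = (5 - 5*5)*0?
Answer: -91 + 180*√119/7 ≈ 189.51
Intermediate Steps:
U = 0 (U = (5 - 25)*0 = -20*0 = 0)
O = -2/7 (O = -(2 - 2*0)/7 = -(2 + 0)/7 = -⅐*2 = -2/7 ≈ -0.28571)
45*√(43 + (-3 + O*4)) - 91 = 45*√(43 + (-3 - 2/7*4)) - 91 = 45*√(43 + (-3 - 8/7)) - 91 = 45*√(43 - 29/7) - 91 = 45*√(272/7) - 91 = 45*(4*√119/7) - 91 = 180*√119/7 - 91 = -91 + 180*√119/7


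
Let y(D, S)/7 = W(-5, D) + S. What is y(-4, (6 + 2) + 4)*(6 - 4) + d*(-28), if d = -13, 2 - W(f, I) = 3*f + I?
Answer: 826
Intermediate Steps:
W(f, I) = 2 - I - 3*f (W(f, I) = 2 - (3*f + I) = 2 - (I + 3*f) = 2 + (-I - 3*f) = 2 - I - 3*f)
y(D, S) = 119 - 7*D + 7*S (y(D, S) = 7*((2 - D - 3*(-5)) + S) = 7*((2 - D + 15) + S) = 7*((17 - D) + S) = 7*(17 + S - D) = 119 - 7*D + 7*S)
y(-4, (6 + 2) + 4)*(6 - 4) + d*(-28) = (119 - 7*(-4) + 7*((6 + 2) + 4))*(6 - 4) - 13*(-28) = (119 + 28 + 7*(8 + 4))*2 + 364 = (119 + 28 + 7*12)*2 + 364 = (119 + 28 + 84)*2 + 364 = 231*2 + 364 = 462 + 364 = 826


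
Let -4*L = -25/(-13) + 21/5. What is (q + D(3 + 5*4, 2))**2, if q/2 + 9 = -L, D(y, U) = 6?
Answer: 337561/4225 ≈ 79.896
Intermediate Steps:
L = -199/130 (L = -(-25/(-13) + 21/5)/4 = -(-25*(-1/13) + 21*(1/5))/4 = -(25/13 + 21/5)/4 = -1/4*398/65 = -199/130 ≈ -1.5308)
q = -971/65 (q = -18 + 2*(-1*(-199/130)) = -18 + 2*(199/130) = -18 + 199/65 = -971/65 ≈ -14.938)
(q + D(3 + 5*4, 2))**2 = (-971/65 + 6)**2 = (-581/65)**2 = 337561/4225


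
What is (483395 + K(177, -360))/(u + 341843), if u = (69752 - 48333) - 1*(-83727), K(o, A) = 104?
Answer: 483499/446989 ≈ 1.0817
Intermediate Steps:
u = 105146 (u = 21419 + 83727 = 105146)
(483395 + K(177, -360))/(u + 341843) = (483395 + 104)/(105146 + 341843) = 483499/446989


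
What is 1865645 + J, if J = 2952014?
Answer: 4817659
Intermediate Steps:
1865645 + J = 1865645 + 2952014 = 4817659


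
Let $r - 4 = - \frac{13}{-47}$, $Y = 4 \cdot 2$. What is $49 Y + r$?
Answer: $\frac{18625}{47} \approx 396.28$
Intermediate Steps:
$Y = 8$
$r = \frac{201}{47}$ ($r = 4 - \frac{13}{-47} = 4 - - \frac{13}{47} = 4 + \frac{13}{47} = \frac{201}{47} \approx 4.2766$)
$49 Y + r = 49 \cdot 8 + \frac{201}{47} = 392 + \frac{201}{47} = \frac{18625}{47}$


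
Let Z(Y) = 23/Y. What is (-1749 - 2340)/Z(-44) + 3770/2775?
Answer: 99870722/12765 ≈ 7823.8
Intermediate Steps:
(-1749 - 2340)/Z(-44) + 3770/2775 = (-1749 - 2340)/((23/(-44))) + 3770/2775 = -4089/(23*(-1/44)) + 3770*(1/2775) = -4089/(-23/44) + 754/555 = -4089*(-44/23) + 754/555 = 179916/23 + 754/555 = 99870722/12765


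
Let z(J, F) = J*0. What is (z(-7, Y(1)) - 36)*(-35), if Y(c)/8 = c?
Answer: 1260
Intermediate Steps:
Y(c) = 8*c
z(J, F) = 0
(z(-7, Y(1)) - 36)*(-35) = (0 - 36)*(-35) = -36*(-35) = 1260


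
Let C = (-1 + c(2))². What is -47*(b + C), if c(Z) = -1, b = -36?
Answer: 1504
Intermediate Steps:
C = 4 (C = (-1 - 1)² = (-2)² = 4)
-47*(b + C) = -47*(-36 + 4) = -47*(-32) = 1504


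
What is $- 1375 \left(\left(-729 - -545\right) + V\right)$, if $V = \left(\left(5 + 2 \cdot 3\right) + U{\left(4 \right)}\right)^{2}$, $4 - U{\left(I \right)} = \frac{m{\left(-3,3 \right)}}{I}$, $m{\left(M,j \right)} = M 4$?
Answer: $-192500$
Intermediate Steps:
$m{\left(M,j \right)} = 4 M$
$U{\left(I \right)} = 4 + \frac{12}{I}$ ($U{\left(I \right)} = 4 - \frac{4 \left(-3\right)}{I} = 4 - - \frac{12}{I} = 4 + \frac{12}{I}$)
$V = 324$ ($V = \left(\left(5 + 2 \cdot 3\right) + \left(4 + \frac{12}{4}\right)\right)^{2} = \left(\left(5 + 6\right) + \left(4 + 12 \cdot \frac{1}{4}\right)\right)^{2} = \left(11 + \left(4 + 3\right)\right)^{2} = \left(11 + 7\right)^{2} = 18^{2} = 324$)
$- 1375 \left(\left(-729 - -545\right) + V\right) = - 1375 \left(\left(-729 - -545\right) + 324\right) = - 1375 \left(\left(-729 + 545\right) + 324\right) = - 1375 \left(-184 + 324\right) = \left(-1375\right) 140 = -192500$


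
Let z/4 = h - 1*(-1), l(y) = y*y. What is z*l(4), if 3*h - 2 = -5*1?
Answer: 0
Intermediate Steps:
h = -1 (h = ⅔ + (-5*1)/3 = ⅔ + (⅓)*(-5) = ⅔ - 5/3 = -1)
l(y) = y²
z = 0 (z = 4*(-1 - 1*(-1)) = 4*(-1 + 1) = 4*0 = 0)
z*l(4) = 0*4² = 0*16 = 0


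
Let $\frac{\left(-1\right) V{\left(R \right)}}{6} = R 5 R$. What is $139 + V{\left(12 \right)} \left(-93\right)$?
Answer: $401899$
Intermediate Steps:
$V{\left(R \right)} = - 30 R^{2}$ ($V{\left(R \right)} = - 6 R 5 R = - 6 \cdot 5 R R = - 6 \cdot 5 R^{2} = - 30 R^{2}$)
$139 + V{\left(12 \right)} \left(-93\right) = 139 + - 30 \cdot 12^{2} \left(-93\right) = 139 + \left(-30\right) 144 \left(-93\right) = 139 - -401760 = 139 + 401760 = 401899$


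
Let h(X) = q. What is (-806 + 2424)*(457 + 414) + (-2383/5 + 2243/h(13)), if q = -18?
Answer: 126780911/90 ≈ 1.4087e+6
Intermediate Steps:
h(X) = -18
(-806 + 2424)*(457 + 414) + (-2383/5 + 2243/h(13)) = (-806 + 2424)*(457 + 414) + (-2383/5 + 2243/(-18)) = 1618*871 + (-2383*1/5 + 2243*(-1/18)) = 1409278 + (-2383/5 - 2243/18) = 1409278 - 54109/90 = 126780911/90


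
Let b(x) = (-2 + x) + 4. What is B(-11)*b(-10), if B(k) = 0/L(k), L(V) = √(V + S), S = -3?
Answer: 0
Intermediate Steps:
L(V) = √(-3 + V) (L(V) = √(V - 3) = √(-3 + V))
b(x) = 2 + x
B(k) = 0 (B(k) = 0/(√(-3 + k)) = 0/√(-3 + k) = 0)
B(-11)*b(-10) = 0*(2 - 10) = 0*(-8) = 0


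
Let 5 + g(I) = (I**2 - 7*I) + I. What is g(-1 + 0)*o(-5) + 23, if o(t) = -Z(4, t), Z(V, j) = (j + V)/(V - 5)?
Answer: 21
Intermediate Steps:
Z(V, j) = (V + j)/(-5 + V)
o(t) = 4 + t (o(t) = -(4 + t)/(-5 + 4) = -(4 + t)/(-1) = -(-1)*(4 + t) = -(-4 - t) = 4 + t)
g(I) = -5 + I**2 - 6*I (g(I) = -5 + ((I**2 - 7*I) + I) = -5 + (I**2 - 6*I) = -5 + I**2 - 6*I)
g(-1 + 0)*o(-5) + 23 = (-5 + (-1 + 0)**2 - 6*(-1 + 0))*(4 - 5) + 23 = (-5 + (-1)**2 - 6*(-1))*(-1) + 23 = (-5 + 1 + 6)*(-1) + 23 = 2*(-1) + 23 = -2 + 23 = 21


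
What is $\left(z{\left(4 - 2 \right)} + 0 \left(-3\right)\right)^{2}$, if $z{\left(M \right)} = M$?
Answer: $4$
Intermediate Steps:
$\left(z{\left(4 - 2 \right)} + 0 \left(-3\right)\right)^{2} = \left(\left(4 - 2\right) + 0 \left(-3\right)\right)^{2} = \left(2 + 0\right)^{2} = 2^{2} = 4$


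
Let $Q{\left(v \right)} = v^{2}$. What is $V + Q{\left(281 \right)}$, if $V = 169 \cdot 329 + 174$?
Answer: $134736$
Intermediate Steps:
$V = 55775$ ($V = 55601 + 174 = 55775$)
$V + Q{\left(281 \right)} = 55775 + 281^{2} = 55775 + 78961 = 134736$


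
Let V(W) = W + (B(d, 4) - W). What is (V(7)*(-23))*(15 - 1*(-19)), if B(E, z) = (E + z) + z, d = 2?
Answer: -7820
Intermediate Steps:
B(E, z) = E + 2*z
V(W) = 10 (V(W) = W + ((2 + 2*4) - W) = W + ((2 + 8) - W) = W + (10 - W) = 10)
(V(7)*(-23))*(15 - 1*(-19)) = (10*(-23))*(15 - 1*(-19)) = -230*(15 + 19) = -230*34 = -7820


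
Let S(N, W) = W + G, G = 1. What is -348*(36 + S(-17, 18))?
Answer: -19140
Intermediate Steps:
S(N, W) = 1 + W (S(N, W) = W + 1 = 1 + W)
-348*(36 + S(-17, 18)) = -348*(36 + (1 + 18)) = -348*(36 + 19) = -348*55 = -19140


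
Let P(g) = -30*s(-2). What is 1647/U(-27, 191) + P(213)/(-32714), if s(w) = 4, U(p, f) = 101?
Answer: 26946039/1652057 ≈ 16.311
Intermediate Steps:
P(g) = -120 (P(g) = -30*4 = -120)
1647/U(-27, 191) + P(213)/(-32714) = 1647/101 - 120/(-32714) = 1647*(1/101) - 120*(-1/32714) = 1647/101 + 60/16357 = 26946039/1652057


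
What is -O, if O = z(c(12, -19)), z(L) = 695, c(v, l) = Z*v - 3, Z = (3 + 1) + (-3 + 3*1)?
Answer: -695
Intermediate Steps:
Z = 4 (Z = 4 + (-3 + 3) = 4 + 0 = 4)
c(v, l) = -3 + 4*v (c(v, l) = 4*v - 3 = -3 + 4*v)
O = 695
-O = -1*695 = -695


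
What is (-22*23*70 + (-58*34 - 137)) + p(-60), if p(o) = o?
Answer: -37589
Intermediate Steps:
(-22*23*70 + (-58*34 - 137)) + p(-60) = (-22*23*70 + (-58*34 - 137)) - 60 = (-506*70 + (-1972 - 137)) - 60 = (-35420 - 2109) - 60 = -37529 - 60 = -37589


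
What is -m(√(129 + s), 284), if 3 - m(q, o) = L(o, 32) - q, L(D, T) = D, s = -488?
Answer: 281 - I*√359 ≈ 281.0 - 18.947*I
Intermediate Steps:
m(q, o) = 3 + q - o (m(q, o) = 3 - (o - q) = 3 + (q - o) = 3 + q - o)
-m(√(129 + s), 284) = -(3 + √(129 - 488) - 1*284) = -(3 + √(-359) - 284) = -(3 + I*√359 - 284) = -(-281 + I*√359) = 281 - I*√359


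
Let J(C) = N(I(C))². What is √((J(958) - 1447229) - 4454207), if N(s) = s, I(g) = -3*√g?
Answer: I*√5892814 ≈ 2427.5*I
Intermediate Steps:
J(C) = 9*C (J(C) = (-3*√C)² = 9*C)
√((J(958) - 1447229) - 4454207) = √((9*958 - 1447229) - 4454207) = √((8622 - 1447229) - 4454207) = √(-1438607 - 4454207) = √(-5892814) = I*√5892814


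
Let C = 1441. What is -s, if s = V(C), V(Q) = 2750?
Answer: -2750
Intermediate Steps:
s = 2750
-s = -1*2750 = -2750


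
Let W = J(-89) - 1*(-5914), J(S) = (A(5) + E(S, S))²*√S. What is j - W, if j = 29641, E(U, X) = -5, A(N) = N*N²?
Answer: 23727 - 14400*I*√89 ≈ 23727.0 - 1.3585e+5*I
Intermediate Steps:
A(N) = N³
J(S) = 14400*√S (J(S) = (5³ - 5)²*√S = (125 - 5)²*√S = 120²*√S = 14400*√S)
W = 5914 + 14400*I*√89 (W = 14400*√(-89) - 1*(-5914) = 14400*(I*√89) + 5914 = 14400*I*√89 + 5914 = 5914 + 14400*I*√89 ≈ 5914.0 + 1.3585e+5*I)
j - W = 29641 - (5914 + 14400*I*√89) = 29641 + (-5914 - 14400*I*√89) = 23727 - 14400*I*√89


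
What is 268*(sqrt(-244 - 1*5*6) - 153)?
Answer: -41004 + 268*I*sqrt(274) ≈ -41004.0 + 4436.2*I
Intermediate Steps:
268*(sqrt(-244 - 1*5*6) - 153) = 268*(sqrt(-244 - 5*6) - 153) = 268*(sqrt(-244 - 30) - 153) = 268*(sqrt(-274) - 153) = 268*(I*sqrt(274) - 153) = 268*(-153 + I*sqrt(274)) = -41004 + 268*I*sqrt(274)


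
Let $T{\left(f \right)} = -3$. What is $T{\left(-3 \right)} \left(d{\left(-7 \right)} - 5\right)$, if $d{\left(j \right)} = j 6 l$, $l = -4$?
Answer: $-489$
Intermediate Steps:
$d{\left(j \right)} = - 24 j$ ($d{\left(j \right)} = j 6 \left(-4\right) = 6 j \left(-4\right) = - 24 j$)
$T{\left(-3 \right)} \left(d{\left(-7 \right)} - 5\right) = - 3 \left(\left(-24\right) \left(-7\right) - 5\right) = - 3 \left(168 - 5\right) = \left(-3\right) 163 = -489$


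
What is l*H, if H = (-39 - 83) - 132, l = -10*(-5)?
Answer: -12700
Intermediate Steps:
l = 50
H = -254 (H = -122 - 132 = -254)
l*H = 50*(-254) = -12700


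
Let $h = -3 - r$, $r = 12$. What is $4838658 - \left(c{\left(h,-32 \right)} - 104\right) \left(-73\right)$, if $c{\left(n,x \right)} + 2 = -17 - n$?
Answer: $4830774$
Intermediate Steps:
$h = -15$ ($h = -3 - 12 = -15$)
$c{\left(n,x \right)} = -19 - n$ ($c{\left(n,x \right)} = -2 - \left(17 + n\right) = -19 - n$)
$4838658 - \left(c{\left(h,-32 \right)} - 104\right) \left(-73\right) = 4838658 - \left(\left(-19 - -15\right) - 104\right) \left(-73\right) = 4838658 - \left(\left(-19 + 15\right) - 104\right) \left(-73\right) = 4838658 - \left(-4 - 104\right) \left(-73\right) = 4838658 - \left(-108\right) \left(-73\right) = 4838658 - 7884 = 4830774$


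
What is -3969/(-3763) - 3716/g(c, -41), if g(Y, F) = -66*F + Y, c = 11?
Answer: -3199535/10224071 ≈ -0.31294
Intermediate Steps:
g(Y, F) = Y - 66*F
-3969/(-3763) - 3716/g(c, -41) = -3969/(-3763) - 3716/(11 - 66*(-41)) = -3969*(-1/3763) - 3716/(11 + 2706) = 3969/3763 - 3716/2717 = -3199535/10224071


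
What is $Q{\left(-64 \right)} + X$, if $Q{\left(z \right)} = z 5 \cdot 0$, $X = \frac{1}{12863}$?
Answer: $\frac{1}{12863} \approx 7.7742 \cdot 10^{-5}$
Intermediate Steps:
$X = \frac{1}{12863} \approx 7.7742 \cdot 10^{-5}$
$Q{\left(z \right)} = 0$ ($Q{\left(z \right)} = 5 z 0 = 0$)
$Q{\left(-64 \right)} + X = 0 + \frac{1}{12863} = \frac{1}{12863}$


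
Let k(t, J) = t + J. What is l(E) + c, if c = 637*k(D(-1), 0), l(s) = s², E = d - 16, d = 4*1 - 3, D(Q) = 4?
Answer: 2773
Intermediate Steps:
k(t, J) = J + t
d = 1 (d = 4 - 3 = 1)
E = -15 (E = 1 - 16 = -15)
c = 2548 (c = 637*(0 + 4) = 637*4 = 2548)
l(E) + c = (-15)² + 2548 = 225 + 2548 = 2773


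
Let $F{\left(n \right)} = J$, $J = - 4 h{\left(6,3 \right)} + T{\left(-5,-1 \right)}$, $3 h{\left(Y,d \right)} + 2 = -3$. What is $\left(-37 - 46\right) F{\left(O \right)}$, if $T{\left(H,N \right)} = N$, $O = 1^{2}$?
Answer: $- \frac{1411}{3} \approx -470.33$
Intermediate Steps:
$O = 1$
$h{\left(Y,d \right)} = - \frac{5}{3}$ ($h{\left(Y,d \right)} = - \frac{2}{3} + \frac{1}{3} \left(-3\right) = - \frac{2}{3} - 1 = - \frac{5}{3}$)
$J = \frac{17}{3}$ ($J = \left(-4\right) \left(- \frac{5}{3}\right) - 1 = \frac{20}{3} - 1 = \frac{17}{3} \approx 5.6667$)
$F{\left(n \right)} = \frac{17}{3}$
$\left(-37 - 46\right) F{\left(O \right)} = \left(-37 - 46\right) \frac{17}{3} = \left(-83\right) \frac{17}{3} = - \frac{1411}{3}$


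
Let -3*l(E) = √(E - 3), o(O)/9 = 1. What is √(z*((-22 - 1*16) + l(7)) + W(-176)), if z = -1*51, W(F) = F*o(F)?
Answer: 2*√97 ≈ 19.698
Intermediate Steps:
o(O) = 9 (o(O) = 9*1 = 9)
l(E) = -√(-3 + E)/3 (l(E) = -√(E - 3)/3 = -√(-3 + E)/3)
W(F) = 9*F (W(F) = F*9 = 9*F)
z = -51
√(z*((-22 - 1*16) + l(7)) + W(-176)) = √(-51*((-22 - 1*16) - √(-3 + 7)/3) + 9*(-176)) = √(-51*((-22 - 16) - √4/3) - 1584) = √(-51*(-38 - ⅓*2) - 1584) = √(-51*(-38 - ⅔) - 1584) = √(-51*(-116/3) - 1584) = √(1972 - 1584) = √388 = 2*√97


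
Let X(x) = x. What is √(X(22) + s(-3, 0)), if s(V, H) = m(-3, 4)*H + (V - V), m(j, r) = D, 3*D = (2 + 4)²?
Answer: √22 ≈ 4.6904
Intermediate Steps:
D = 12 (D = (2 + 4)²/3 = (⅓)*6² = (⅓)*36 = 12)
m(j, r) = 12
s(V, H) = 12*H (s(V, H) = 12*H + (V - V) = 12*H + 0 = 12*H)
√(X(22) + s(-3, 0)) = √(22 + 12*0) = √(22 + 0) = √22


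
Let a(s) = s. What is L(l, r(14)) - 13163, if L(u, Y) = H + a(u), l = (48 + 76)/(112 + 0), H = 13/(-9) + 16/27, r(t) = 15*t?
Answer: -9951035/756 ≈ -13163.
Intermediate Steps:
H = -23/27 (H = 13*(-1/9) + 16*(1/27) = -13/9 + 16/27 = -23/27 ≈ -0.85185)
l = 31/28 (l = 124/112 = 124*(1/112) = 31/28 ≈ 1.1071)
L(u, Y) = -23/27 + u
L(l, r(14)) - 13163 = (-23/27 + 31/28) - 13163 = 193/756 - 13163 = -9951035/756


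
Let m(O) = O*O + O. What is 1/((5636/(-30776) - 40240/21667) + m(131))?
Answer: 166705898/2882338252853 ≈ 5.7837e-5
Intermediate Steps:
m(O) = O + O² (m(O) = O² + O = O + O²)
1/((5636/(-30776) - 40240/21667) + m(131)) = 1/((5636/(-30776) - 40240/21667) + 131*(1 + 131)) = 1/((5636*(-1/30776) - 40240*1/21667) + 131*132) = 1/((-1409/7694 - 40240/21667) + 17292) = 1/(-340135363/166705898 + 17292) = 1/(2882338252853/166705898) = 166705898/2882338252853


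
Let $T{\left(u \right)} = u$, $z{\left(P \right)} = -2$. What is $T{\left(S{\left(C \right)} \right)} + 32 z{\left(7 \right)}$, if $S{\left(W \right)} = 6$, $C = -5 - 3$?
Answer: $-58$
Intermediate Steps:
$C = -8$ ($C = -5 - 3 = -8$)
$T{\left(S{\left(C \right)} \right)} + 32 z{\left(7 \right)} = 6 + 32 \left(-2\right) = 6 - 64 = -58$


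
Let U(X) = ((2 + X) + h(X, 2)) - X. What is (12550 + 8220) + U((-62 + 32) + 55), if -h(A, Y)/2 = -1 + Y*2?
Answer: 20766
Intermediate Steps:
h(A, Y) = 2 - 4*Y (h(A, Y) = -2*(-1 + Y*2) = -2*(-1 + 2*Y) = 2 - 4*Y)
U(X) = -4 (U(X) = ((2 + X) + (2 - 4*2)) - X = ((2 + X) + (2 - 8)) - X = ((2 + X) - 6) - X = (-4 + X) - X = -4)
(12550 + 8220) + U((-62 + 32) + 55) = (12550 + 8220) - 4 = 20770 - 4 = 20766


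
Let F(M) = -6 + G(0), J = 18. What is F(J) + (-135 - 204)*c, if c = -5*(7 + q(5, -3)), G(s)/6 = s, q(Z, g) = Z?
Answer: 20334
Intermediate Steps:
G(s) = 6*s
F(M) = -6 (F(M) = -6 + 6*0 = -6 + 0 = -6)
c = -60 (c = -5*(7 + 5) = -5*12 = -60)
F(J) + (-135 - 204)*c = -6 + (-135 - 204)*(-60) = -6 - 339*(-60) = -6 + 20340 = 20334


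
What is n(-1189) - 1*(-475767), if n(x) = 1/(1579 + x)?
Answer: 185549131/390 ≈ 4.7577e+5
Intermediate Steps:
n(-1189) - 1*(-475767) = 1/(1579 - 1189) - 1*(-475767) = 1/390 + 475767 = 185549131/390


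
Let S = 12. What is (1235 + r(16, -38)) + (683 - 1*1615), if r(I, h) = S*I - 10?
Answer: 485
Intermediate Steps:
r(I, h) = -10 + 12*I (r(I, h) = 12*I - 10 = -10 + 12*I)
(1235 + r(16, -38)) + (683 - 1*1615) = (1235 + (-10 + 12*16)) + (683 - 1*1615) = (1235 + (-10 + 192)) + (683 - 1615) = (1235 + 182) - 932 = 1417 - 932 = 485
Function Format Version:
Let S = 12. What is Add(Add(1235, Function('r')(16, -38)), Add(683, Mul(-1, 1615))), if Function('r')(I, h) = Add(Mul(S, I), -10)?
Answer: 485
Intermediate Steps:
Function('r')(I, h) = Add(-10, Mul(12, I)) (Function('r')(I, h) = Add(Mul(12, I), -10) = Add(-10, Mul(12, I)))
Add(Add(1235, Function('r')(16, -38)), Add(683, Mul(-1, 1615))) = Add(Add(1235, Add(-10, Mul(12, 16))), Add(683, Mul(-1, 1615))) = Add(Add(1235, Add(-10, 192)), Add(683, -1615)) = Add(Add(1235, 182), -932) = Add(1417, -932) = 485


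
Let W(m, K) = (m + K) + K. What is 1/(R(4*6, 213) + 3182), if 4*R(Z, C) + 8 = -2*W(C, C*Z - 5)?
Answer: -2/4067 ≈ -0.00049176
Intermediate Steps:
W(m, K) = m + 2*K (W(m, K) = (K + m) + K = m + 2*K)
R(Z, C) = 3 - C/2 - C*Z (R(Z, C) = -2 + (-2*(C + 2*(C*Z - 5)))/4 = -2 + (-2*(C + 2*(-5 + C*Z)))/4 = -2 + (-2*(C + (-10 + 2*C*Z)))/4 = -2 + (-2*(-10 + C + 2*C*Z))/4 = -2 + (20 - 2*C - 4*C*Z)/4 = -2 + (5 - C/2 - C*Z) = 3 - C/2 - C*Z)
1/(R(4*6, 213) + 3182) = 1/((3 - 1/2*213 - 1*213*4*6) + 3182) = 1/((3 - 213/2 - 1*213*24) + 3182) = 1/((3 - 213/2 - 5112) + 3182) = 1/(-10431/2 + 3182) = 1/(-4067/2) = -2/4067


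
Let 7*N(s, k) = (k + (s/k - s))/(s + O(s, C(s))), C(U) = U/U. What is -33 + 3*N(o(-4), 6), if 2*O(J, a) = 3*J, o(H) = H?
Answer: -167/5 ≈ -33.400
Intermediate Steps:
C(U) = 1
O(J, a) = 3*J/2 (O(J, a) = (3*J)/2 = 3*J/2)
N(s, k) = 2*(k - s + s/k)/(35*s) (N(s, k) = ((k + (s/k - s))/(s + 3*s/2))/7 = ((k + (-s + s/k))/((5*s/2)))/7 = ((k - s + s/k)*(2/(5*s)))/7 = (2*(k - s + s/k)/(5*s))/7 = 2*(k - s + s/k)/(35*s))
-33 + 3*N(o(-4), 6) = -33 + 3*(-2/35 + (2/35)/6 + (2/35)*6/(-4)) = -33 + 3*(-2/35 + (2/35)*(1/6) + (2/35)*6*(-1/4)) = -33 + 3*(-2/35 + 1/105 - 3/35) = -33 + 3*(-2/15) = -33 - 2/5 = -167/5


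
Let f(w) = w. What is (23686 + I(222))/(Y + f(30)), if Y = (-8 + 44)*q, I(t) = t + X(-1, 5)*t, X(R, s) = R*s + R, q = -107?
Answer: -11288/1911 ≈ -5.9069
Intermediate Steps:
X(R, s) = R + R*s
I(t) = -5*t (I(t) = t + (-(1 + 5))*t = t + (-1*6)*t = t - 6*t = -5*t)
Y = -3852 (Y = (-8 + 44)*(-107) = 36*(-107) = -3852)
(23686 + I(222))/(Y + f(30)) = (23686 - 5*222)/(-3852 + 30) = (23686 - 1110)/(-3822) = 22576*(-1/3822) = -11288/1911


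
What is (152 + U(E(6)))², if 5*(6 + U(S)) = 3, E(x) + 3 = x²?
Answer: 537289/25 ≈ 21492.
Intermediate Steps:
E(x) = -3 + x²
U(S) = -27/5 (U(S) = -6 + (⅕)*3 = -6 + ⅗ = -27/5)
(152 + U(E(6)))² = (152 - 27/5)² = (733/5)² = 537289/25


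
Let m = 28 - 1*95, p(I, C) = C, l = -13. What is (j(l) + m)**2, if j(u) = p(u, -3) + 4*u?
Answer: 14884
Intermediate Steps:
m = -67 (m = 28 - 95 = -67)
j(u) = -3 + 4*u
(j(l) + m)**2 = ((-3 + 4*(-13)) - 67)**2 = ((-3 - 52) - 67)**2 = (-55 - 67)**2 = (-122)**2 = 14884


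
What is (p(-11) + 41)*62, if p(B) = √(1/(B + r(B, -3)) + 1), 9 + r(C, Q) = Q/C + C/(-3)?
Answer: 2542 + 31*√263410/265 ≈ 2602.0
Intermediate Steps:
r(C, Q) = -9 - C/3 + Q/C (r(C, Q) = -9 + (Q/C + C/(-3)) = -9 + (Q/C + C*(-⅓)) = -9 + (Q/C - C/3) = -9 + (-C/3 + Q/C) = -9 - C/3 + Q/C)
p(B) = √(1 + 1/(-9 - 3/B + 2*B/3)) (p(B) = √(1/(B + (-9 - B/3 - 3/B)) + 1) = √(1/(B + (-9 - 3/B - B/3)) + 1) = √(1/(-9 - 3/B + 2*B/3) + 1) = √(1 + 1/(-9 - 3/B + 2*B/3)))
(p(-11) + 41)*62 = (√((9 - 2*(-11)*(-12 - 11))/(9 - 11*(27 - 2*(-11)))) + 41)*62 = (√((9 - 2*(-11)*(-23))/(9 - 11*(27 + 22))) + 41)*62 = (√((9 - 506)/(9 - 11*49)) + 41)*62 = (√(-497/(9 - 539)) + 41)*62 = (√(-497/(-530)) + 41)*62 = (√(-1/530*(-497)) + 41)*62 = (√(497/530) + 41)*62 = (√263410/530 + 41)*62 = (41 + √263410/530)*62 = 2542 + 31*√263410/265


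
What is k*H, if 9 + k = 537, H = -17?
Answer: -8976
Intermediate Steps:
k = 528 (k = -9 + 537 = 528)
k*H = 528*(-17) = -8976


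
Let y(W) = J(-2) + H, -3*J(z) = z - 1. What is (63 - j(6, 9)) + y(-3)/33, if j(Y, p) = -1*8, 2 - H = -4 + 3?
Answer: 2347/33 ≈ 71.121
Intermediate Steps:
J(z) = ⅓ - z/3 (J(z) = -(z - 1)/3 = -(-1 + z)/3 = ⅓ - z/3)
H = 3 (H = 2 - (-4 + 3) = 2 - 1*(-1) = 2 + 1 = 3)
j(Y, p) = -8
y(W) = 4 (y(W) = (⅓ - ⅓*(-2)) + 3 = (⅓ + ⅔) + 3 = 1 + 3 = 4)
(63 - j(6, 9)) + y(-3)/33 = (63 - 1*(-8)) + 4/33 = (63 + 8) + (1/33)*4 = 71 + 4/33 = 2347/33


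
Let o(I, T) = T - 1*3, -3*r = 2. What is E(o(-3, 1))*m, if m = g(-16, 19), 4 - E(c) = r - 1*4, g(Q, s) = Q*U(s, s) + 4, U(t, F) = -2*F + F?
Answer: 8008/3 ≈ 2669.3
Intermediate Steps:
U(t, F) = -F
r = -⅔ (r = -⅓*2 = -⅔ ≈ -0.66667)
g(Q, s) = 4 - Q*s (g(Q, s) = Q*(-s) + 4 = -Q*s + 4 = 4 - Q*s)
o(I, T) = -3 + T (o(I, T) = T - 3 = -3 + T)
E(c) = 26/3 (E(c) = 4 - (-⅔ - 1*4) = 4 - (-⅔ - 4) = 4 - 1*(-14/3) = 4 + 14/3 = 26/3)
m = 308 (m = 4 - 1*(-16)*19 = 4 + 304 = 308)
E(o(-3, 1))*m = (26/3)*308 = 8008/3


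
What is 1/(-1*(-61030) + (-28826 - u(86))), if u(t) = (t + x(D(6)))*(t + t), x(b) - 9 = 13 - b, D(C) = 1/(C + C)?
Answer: 3/40927 ≈ 7.3301e-5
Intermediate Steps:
D(C) = 1/(2*C)
x(b) = 22 - b (x(b) = 9 + (13 - b) = 22 - b)
u(t) = 2*t*(263/12 + t) (u(t) = (t + (22 - 1/(2*6)))*(t + t) = (t + (22 - 1/(2*6)))*(2*t) = (t + (22 - 1*1/12))*(2*t) = (t + (22 - 1/12))*(2*t) = (t + 263/12)*(2*t) = (263/12 + t)*(2*t) = 2*t*(263/12 + t))
1/(-1*(-61030) + (-28826 - u(86))) = 1/(-1*(-61030) + (-28826 - 86*(263 + 12*86)/6)) = 1/(61030 + (-28826 - 86*(263 + 1032)/6)) = 1/(61030 + (-28826 - 86*1295/6)) = 1/(61030 + (-28826 - 1*55685/3)) = 1/(61030 + (-28826 - 55685/3)) = 1/(61030 - 142163/3) = 1/(40927/3) = 3/40927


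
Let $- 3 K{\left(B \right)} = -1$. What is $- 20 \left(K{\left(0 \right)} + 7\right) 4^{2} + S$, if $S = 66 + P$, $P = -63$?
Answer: $- \frac{7031}{3} \approx -2343.7$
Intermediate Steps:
$K{\left(B \right)} = \frac{1}{3}$ ($K{\left(B \right)} = \left(- \frac{1}{3}\right) \left(-1\right) = \frac{1}{3}$)
$S = 3$ ($S = 66 - 63 = 3$)
$- 20 \left(K{\left(0 \right)} + 7\right) 4^{2} + S = - 20 \left(\frac{1}{3} + 7\right) 4^{2} + 3 = - 20 \cdot \frac{22}{3} \cdot 16 + 3 = \left(-20\right) \frac{352}{3} + 3 = - \frac{7040}{3} + 3 = - \frac{7031}{3}$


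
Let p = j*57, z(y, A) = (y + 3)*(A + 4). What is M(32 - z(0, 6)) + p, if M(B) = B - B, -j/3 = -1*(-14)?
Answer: -2394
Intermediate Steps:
j = -42 (j = -(-3)*(-14) = -3*14 = -42)
z(y, A) = (3 + y)*(4 + A)
M(B) = 0
p = -2394 (p = -42*57 = -2394)
M(32 - z(0, 6)) + p = 0 - 2394 = -2394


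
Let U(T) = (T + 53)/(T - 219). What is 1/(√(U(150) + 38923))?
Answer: √46324599/1342742 ≈ 0.0050689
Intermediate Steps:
U(T) = (53 + T)/(-219 + T)
1/(√(U(150) + 38923)) = 1/(√((53 + 150)/(-219 + 150) + 38923)) = 1/(√(203/(-69) + 38923)) = 1/(√(-1/69*203 + 38923)) = 1/(√(-203/69 + 38923)) = 1/(√(2685484/69)) = 1/(2*√46324599/69) = √46324599/1342742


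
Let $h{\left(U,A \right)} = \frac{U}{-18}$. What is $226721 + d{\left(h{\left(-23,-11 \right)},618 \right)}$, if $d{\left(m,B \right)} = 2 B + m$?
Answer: $\frac{4103249}{18} \approx 2.2796 \cdot 10^{5}$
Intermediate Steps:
$h{\left(U,A \right)} = - \frac{U}{18}$ ($h{\left(U,A \right)} = U \left(- \frac{1}{18}\right) = - \frac{U}{18}$)
$d{\left(m,B \right)} = m + 2 B$
$226721 + d{\left(h{\left(-23,-11 \right)},618 \right)} = 226721 + \left(\left(- \frac{1}{18}\right) \left(-23\right) + 2 \cdot 618\right) = 226721 + \left(\frac{23}{18} + 1236\right) = 226721 + \frac{22271}{18} = \frac{4103249}{18}$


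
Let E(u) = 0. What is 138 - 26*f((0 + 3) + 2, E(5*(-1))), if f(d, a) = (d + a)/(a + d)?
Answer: 112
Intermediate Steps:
f(d, a) = 1 (f(d, a) = (a + d)/(a + d) = 1)
138 - 26*f((0 + 3) + 2, E(5*(-1))) = 138 - 26*1 = 138 - 26 = 112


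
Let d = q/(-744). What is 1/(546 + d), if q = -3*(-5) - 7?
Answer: 93/50777 ≈ 0.0018315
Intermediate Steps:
q = 8 (q = 15 - 7 = 8)
d = -1/93 (d = 8/(-744) = 8*(-1/744) = -1/93 ≈ -0.010753)
1/(546 + d) = 1/(546 - 1/93) = 1/(50777/93) = 93/50777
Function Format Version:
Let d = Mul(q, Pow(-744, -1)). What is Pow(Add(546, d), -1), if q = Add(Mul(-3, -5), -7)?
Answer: Rational(93, 50777) ≈ 0.0018315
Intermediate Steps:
q = 8 (q = Add(15, -7) = 8)
d = Rational(-1, 93) (d = Mul(8, Pow(-744, -1)) = Mul(8, Rational(-1, 744)) = Rational(-1, 93) ≈ -0.010753)
Pow(Add(546, d), -1) = Pow(Add(546, Rational(-1, 93)), -1) = Pow(Rational(50777, 93), -1) = Rational(93, 50777)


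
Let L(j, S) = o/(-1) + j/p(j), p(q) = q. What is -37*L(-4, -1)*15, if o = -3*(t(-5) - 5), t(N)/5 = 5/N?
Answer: 16095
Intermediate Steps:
t(N) = 25/N (t(N) = 5*(5/N) = 25/N)
o = 30 (o = -3*(25/(-5) - 5) = -3*(25*(-⅕) - 5) = -3*(-5 - 5) = -3*(-10) = 30)
L(j, S) = -29 (L(j, S) = 30/(-1) + j/j = 30*(-1) + 1 = -30 + 1 = -29)
-37*L(-4, -1)*15 = -37*(-29)*15 = 1073*15 = 16095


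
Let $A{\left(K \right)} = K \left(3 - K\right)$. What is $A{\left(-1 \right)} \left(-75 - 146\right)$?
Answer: $884$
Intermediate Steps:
$A{\left(-1 \right)} \left(-75 - 146\right) = - (3 - -1) \left(-75 - 146\right) = - (3 + 1) \left(-221\right) = \left(-1\right) 4 \left(-221\right) = \left(-4\right) \left(-221\right) = 884$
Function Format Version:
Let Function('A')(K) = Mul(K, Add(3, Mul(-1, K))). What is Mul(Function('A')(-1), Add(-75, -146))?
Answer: 884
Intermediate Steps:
Mul(Function('A')(-1), Add(-75, -146)) = Mul(Mul(-1, Add(3, Mul(-1, -1))), Add(-75, -146)) = Mul(Mul(-1, Add(3, 1)), -221) = Mul(Mul(-1, 4), -221) = Mul(-4, -221) = 884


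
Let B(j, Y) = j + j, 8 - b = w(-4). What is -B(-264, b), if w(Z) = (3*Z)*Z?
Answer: 528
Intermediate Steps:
w(Z) = 3*Z²
b = -40 (b = 8 - 3*(-4)² = 8 - 3*16 = 8 - 1*48 = 8 - 48 = -40)
B(j, Y) = 2*j
-B(-264, b) = -2*(-264) = -1*(-528) = 528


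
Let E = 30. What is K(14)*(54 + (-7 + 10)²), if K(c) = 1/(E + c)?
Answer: 63/44 ≈ 1.4318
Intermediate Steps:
K(c) = 1/(30 + c)
K(14)*(54 + (-7 + 10)²) = (54 + (-7 + 10)²)/(30 + 14) = (54 + 3²)/44 = (54 + 9)/44 = (1/44)*63 = 63/44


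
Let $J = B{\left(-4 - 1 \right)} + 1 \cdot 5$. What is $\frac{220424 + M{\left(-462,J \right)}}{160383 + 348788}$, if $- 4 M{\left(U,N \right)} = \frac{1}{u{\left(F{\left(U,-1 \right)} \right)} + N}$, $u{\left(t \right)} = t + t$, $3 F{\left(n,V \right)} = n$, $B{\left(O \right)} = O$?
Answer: $\frac{20889413}{48253744} \approx 0.43291$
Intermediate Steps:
$F{\left(n,V \right)} = \frac{n}{3}$
$J = 0$ ($J = \left(-4 - 1\right) + 1 \cdot 5 = \left(-4 - 1\right) + 5 = -5 + 5 = 0$)
$u{\left(t \right)} = 2 t$
$M{\left(U,N \right)} = - \frac{1}{4 \left(N + \frac{2 U}{3}\right)}$ ($M{\left(U,N \right)} = - \frac{1}{4 \left(2 \frac{U}{3} + N\right)} = - \frac{1}{4 \left(\frac{2 U}{3} + N\right)} = - \frac{1}{4 \left(N + \frac{2 U}{3}\right)}$)
$\frac{220424 + M{\left(-462,J \right)}}{160383 + 348788} = \frac{220424 - \frac{3}{8 \left(-462\right) + 12 \cdot 0}}{160383 + 348788} = \frac{220424 - \frac{3}{-3696 + 0}}{509171} = \left(220424 - \frac{3}{-3696}\right) \frac{1}{509171} = \left(220424 - - \frac{1}{1232}\right) \frac{1}{509171} = \left(220424 + \frac{1}{1232}\right) \frac{1}{509171} = \frac{271562369}{1232} \cdot \frac{1}{509171} = \frac{20889413}{48253744}$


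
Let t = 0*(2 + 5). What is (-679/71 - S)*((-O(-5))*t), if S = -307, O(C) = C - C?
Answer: 0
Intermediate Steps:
O(C) = 0
t = 0 (t = 0*7 = 0)
(-679/71 - S)*((-O(-5))*t) = (-679/71 - 1*(-307))*(-1*0*0) = (-679*1/71 + 307)*(0*0) = (-679/71 + 307)*0 = (21118/71)*0 = 0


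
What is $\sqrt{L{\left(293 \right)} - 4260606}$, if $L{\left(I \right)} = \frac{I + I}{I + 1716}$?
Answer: $\frac{2 i \sqrt{87735457897}}{287} \approx 2064.1 i$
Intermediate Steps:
$L{\left(I \right)} = \frac{2 I}{1716 + I}$
$\sqrt{L{\left(293 \right)} - 4260606} = \sqrt{2 \cdot 293 \frac{1}{1716 + 293} - 4260606} = \sqrt{2 \cdot 293 \cdot \frac{1}{2009} - 4260606} = \sqrt{\frac{586}{2009} - 4260606} = \sqrt{- \frac{8559556868}{2009}} = \frac{2 i \sqrt{87735457897}}{287}$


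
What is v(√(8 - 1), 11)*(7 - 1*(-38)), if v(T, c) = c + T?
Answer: 495 + 45*√7 ≈ 614.06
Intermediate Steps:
v(T, c) = T + c
v(√(8 - 1), 11)*(7 - 1*(-38)) = (√(8 - 1) + 11)*(7 - 1*(-38)) = (√7 + 11)*(7 + 38) = (11 + √7)*45 = 495 + 45*√7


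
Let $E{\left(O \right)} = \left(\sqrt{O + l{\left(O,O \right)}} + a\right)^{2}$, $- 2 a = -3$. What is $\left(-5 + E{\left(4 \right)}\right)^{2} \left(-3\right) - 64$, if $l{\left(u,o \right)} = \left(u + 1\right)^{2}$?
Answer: $- \frac{46627}{16} - \frac{945 \sqrt{29}}{2} \approx -5458.7$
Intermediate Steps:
$l{\left(u,o \right)} = \left(1 + u\right)^{2}$
$a = \frac{3}{2}$ ($a = \left(- \frac{1}{2}\right) \left(-3\right) = \frac{3}{2} \approx 1.5$)
$E{\left(O \right)} = \left(\frac{3}{2} + \sqrt{O + \left(1 + O\right)^{2}}\right)^{2}$ ($E{\left(O \right)} = \left(\sqrt{O + \left(1 + O\right)^{2}} + \frac{3}{2}\right)^{2} = \left(\frac{3}{2} + \sqrt{O + \left(1 + O\right)^{2}}\right)^{2}$)
$\left(-5 + E{\left(4 \right)}\right)^{2} \left(-3\right) - 64 = \left(-5 + \frac{\left(3 + 2 \sqrt{4 + \left(1 + 4\right)^{2}}\right)^{2}}{4}\right)^{2} \left(-3\right) - 64 = \left(-5 + \frac{\left(3 + 2 \sqrt{4 + 5^{2}}\right)^{2}}{4}\right)^{2} \left(-3\right) - 64 = \left(-5 + \frac{\left(3 + 2 \sqrt{4 + 25}\right)^{2}}{4}\right)^{2} \left(-3\right) - 64 = \left(-5 + \frac{\left(3 + 2 \sqrt{29}\right)^{2}}{4}\right)^{2} \left(-3\right) - 64 = - 3 \left(-5 + \frac{\left(3 + 2 \sqrt{29}\right)^{2}}{4}\right)^{2} - 64 = -64 - 3 \left(-5 + \frac{\left(3 + 2 \sqrt{29}\right)^{2}}{4}\right)^{2}$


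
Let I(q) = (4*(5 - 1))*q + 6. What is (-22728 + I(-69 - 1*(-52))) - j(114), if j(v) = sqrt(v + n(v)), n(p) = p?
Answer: -22994 - 2*sqrt(57) ≈ -23009.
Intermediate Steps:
I(q) = 6 + 16*q (I(q) = (4*4)*q + 6 = 16*q + 6 = 6 + 16*q)
j(v) = sqrt(2)*sqrt(v) (j(v) = sqrt(v + v) = sqrt(2*v) = sqrt(2)*sqrt(v))
(-22728 + I(-69 - 1*(-52))) - j(114) = (-22728 + (6 + 16*(-69 - 1*(-52)))) - sqrt(2)*sqrt(114) = (-22728 + (6 + 16*(-69 + 52))) - 2*sqrt(57) = (-22728 + (6 + 16*(-17))) - 2*sqrt(57) = (-22728 + (6 - 272)) - 2*sqrt(57) = (-22728 - 266) - 2*sqrt(57) = -22994 - 2*sqrt(57)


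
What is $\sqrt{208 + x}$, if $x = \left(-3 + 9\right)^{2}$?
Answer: $2 \sqrt{61} \approx 15.62$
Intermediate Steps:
$x = 36$ ($x = 6^{2} = 36$)
$\sqrt{208 + x} = \sqrt{208 + 36} = \sqrt{244} = 2 \sqrt{61}$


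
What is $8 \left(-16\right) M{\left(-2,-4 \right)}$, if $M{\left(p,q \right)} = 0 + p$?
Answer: $256$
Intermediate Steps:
$M{\left(p,q \right)} = p$
$8 \left(-16\right) M{\left(-2,-4 \right)} = 8 \left(-16\right) \left(-2\right) = \left(-128\right) \left(-2\right) = 256$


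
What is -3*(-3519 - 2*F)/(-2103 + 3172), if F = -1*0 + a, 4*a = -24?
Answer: 10521/1069 ≈ 9.8419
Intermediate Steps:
a = -6 (a = (1/4)*(-24) = -6)
F = -6 (F = -1*0 - 6 = 0 - 6 = -6)
-3*(-3519 - 2*F)/(-2103 + 3172) = -3*(-3519 - 2*(-6))/(-2103 + 3172) = -3*(-3519 + 12)/1069 = -(-10521)/1069 = -3*(-3507/1069) = 10521/1069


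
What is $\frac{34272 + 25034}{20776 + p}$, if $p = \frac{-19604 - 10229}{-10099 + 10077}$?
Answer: $\frac{1304732}{486905} \approx 2.6796$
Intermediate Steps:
$p = \frac{29833}{22}$ ($p = - \frac{29833}{-22} = \left(-29833\right) \left(- \frac{1}{22}\right) = \frac{29833}{22} \approx 1356.0$)
$\frac{34272 + 25034}{20776 + p} = \frac{34272 + 25034}{20776 + \frac{29833}{22}} = \frac{59306}{\frac{486905}{22}} = 59306 \cdot \frac{22}{486905} = \frac{1304732}{486905}$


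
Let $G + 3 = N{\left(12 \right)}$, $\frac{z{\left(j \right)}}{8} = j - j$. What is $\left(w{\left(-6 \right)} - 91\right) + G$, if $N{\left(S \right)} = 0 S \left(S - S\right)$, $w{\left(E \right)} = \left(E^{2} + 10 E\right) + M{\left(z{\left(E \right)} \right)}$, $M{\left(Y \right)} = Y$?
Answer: $-118$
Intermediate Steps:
$z{\left(j \right)} = 0$ ($z{\left(j \right)} = 8 \left(j - j\right) = 8 \cdot 0 = 0$)
$w{\left(E \right)} = E^{2} + 10 E$ ($w{\left(E \right)} = \left(E^{2} + 10 E\right) + 0 = E^{2} + 10 E$)
$N{\left(S \right)} = 0$ ($N{\left(S \right)} = 0 \cdot 0 = 0$)
$G = -3$ ($G = -3 + 0 = -3$)
$\left(w{\left(-6 \right)} - 91\right) + G = \left(- 6 \left(10 - 6\right) - 91\right) - 3 = \left(\left(-6\right) 4 - 91\right) - 3 = \left(-24 - 91\right) - 3 = -115 - 3 = -118$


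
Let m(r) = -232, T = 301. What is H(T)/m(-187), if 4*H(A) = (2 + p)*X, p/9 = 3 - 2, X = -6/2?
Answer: 33/928 ≈ 0.035560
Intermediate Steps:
X = -3 (X = -6*1/2 = -3)
p = 9 (p = 9*(3 - 2) = 9*1 = 9)
H(A) = -33/4 (H(A) = ((2 + 9)*(-3))/4 = (11*(-3))/4 = (1/4)*(-33) = -33/4)
H(T)/m(-187) = -33/4/(-232) = -33/4*(-1/232) = 33/928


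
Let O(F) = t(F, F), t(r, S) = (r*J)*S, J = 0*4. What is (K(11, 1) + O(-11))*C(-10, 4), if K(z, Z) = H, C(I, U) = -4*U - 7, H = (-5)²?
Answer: -575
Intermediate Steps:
J = 0
t(r, S) = 0 (t(r, S) = (r*0)*S = 0*S = 0)
O(F) = 0
H = 25
C(I, U) = -7 - 4*U
K(z, Z) = 25
(K(11, 1) + O(-11))*C(-10, 4) = (25 + 0)*(-7 - 4*4) = 25*(-7 - 16) = 25*(-23) = -575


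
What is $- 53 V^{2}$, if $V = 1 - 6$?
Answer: $-1325$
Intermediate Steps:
$V = -5$ ($V = 1 - 6 = -5$)
$- 53 V^{2} = - 53 \left(-5\right)^{2} = \left(-53\right) 25 = -1325$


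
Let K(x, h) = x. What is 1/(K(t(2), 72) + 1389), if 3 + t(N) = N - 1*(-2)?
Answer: 1/1390 ≈ 0.00071942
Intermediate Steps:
t(N) = -1 + N (t(N) = -3 + (N - 1*(-2)) = -3 + (N + 2) = -3 + (2 + N) = -1 + N)
1/(K(t(2), 72) + 1389) = 1/((-1 + 2) + 1389) = 1/(1 + 1389) = 1/1390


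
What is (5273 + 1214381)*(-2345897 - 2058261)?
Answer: -5371548921332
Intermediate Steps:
(5273 + 1214381)*(-2345897 - 2058261) = 1219654*(-4404158) = -5371548921332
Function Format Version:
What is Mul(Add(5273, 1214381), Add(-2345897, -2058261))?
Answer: -5371548921332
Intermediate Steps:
Mul(Add(5273, 1214381), Add(-2345897, -2058261)) = Mul(1219654, -4404158) = -5371548921332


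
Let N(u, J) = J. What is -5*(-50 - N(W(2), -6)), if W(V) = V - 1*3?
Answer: 220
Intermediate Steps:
W(V) = -3 + V (W(V) = V - 3 = -3 + V)
-5*(-50 - N(W(2), -6)) = -5*(-50 - 1*(-6)) = -5*(-50 + 6) = -5*(-44) = 220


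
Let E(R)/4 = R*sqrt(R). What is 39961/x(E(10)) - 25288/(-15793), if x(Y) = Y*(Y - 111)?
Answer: 724138625/58102447 + 4435671*sqrt(10)/1471600 ≈ 21.995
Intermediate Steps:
E(R) = 4*R**(3/2) (E(R) = 4*(R*sqrt(R)) = 4*R**(3/2))
x(Y) = Y*(-111 + Y)
39961/x(E(10)) - 25288/(-15793) = 39961/(((4*10**(3/2))*(-111 + 4*10**(3/2)))) - 25288/(-15793) = 39961/(((4*(10*sqrt(10)))*(-111 + 4*(10*sqrt(10))))) - 25288*(-1/15793) = 39961/(((40*sqrt(10))*(-111 + 40*sqrt(10)))) + 25288/15793 = 39961/((40*sqrt(10)*(-111 + 40*sqrt(10)))) + 25288/15793 = 39961*(sqrt(10)/(400*(-111 + 40*sqrt(10)))) + 25288/15793 = 39961*sqrt(10)/(400*(-111 + 40*sqrt(10))) + 25288/15793 = 25288/15793 + 39961*sqrt(10)/(400*(-111 + 40*sqrt(10)))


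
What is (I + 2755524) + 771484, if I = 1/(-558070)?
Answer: 1968317354559/558070 ≈ 3.5270e+6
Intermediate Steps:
I = -1/558070 ≈ -1.7919e-6
(I + 2755524) + 771484 = (-1/558070 + 2755524) + 771484 = 1537775278679/558070 + 771484 = 1968317354559/558070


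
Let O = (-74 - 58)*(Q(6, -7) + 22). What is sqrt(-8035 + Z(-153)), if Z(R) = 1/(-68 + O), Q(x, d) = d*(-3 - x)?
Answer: I*sqrt(255952806582)/5644 ≈ 89.638*I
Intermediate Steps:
O = -11220 (O = (-74 - 58)*(-1*(-7)*(3 + 6) + 22) = -132*(-1*(-7)*9 + 22) = -132*(63 + 22) = -132*85 = -11220)
Z(R) = -1/11288 (Z(R) = 1/(-68 - 11220) = 1/(-11288) = -1/11288)
sqrt(-8035 + Z(-153)) = sqrt(-8035 - 1/11288) = sqrt(-90699081/11288) = I*sqrt(255952806582)/5644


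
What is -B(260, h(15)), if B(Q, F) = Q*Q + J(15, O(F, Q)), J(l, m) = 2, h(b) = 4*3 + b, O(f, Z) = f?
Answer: -67602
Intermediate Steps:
h(b) = 12 + b
B(Q, F) = 2 + Q² (B(Q, F) = Q*Q + 2 = Q² + 2 = 2 + Q²)
-B(260, h(15)) = -(2 + 260²) = -(2 + 67600) = -1*67602 = -67602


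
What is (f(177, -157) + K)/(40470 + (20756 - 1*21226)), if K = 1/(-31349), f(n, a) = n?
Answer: 1387193/313490000 ≈ 0.0044250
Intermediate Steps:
K = -1/31349 ≈ -3.1899e-5
(f(177, -157) + K)/(40470 + (20756 - 1*21226)) = (177 - 1/31349)/(40470 + (20756 - 1*21226)) = 5548772/(31349*(40470 + (20756 - 21226))) = 5548772/(31349*(40470 - 470)) = (5548772/31349)/40000 = (5548772/31349)*(1/40000) = 1387193/313490000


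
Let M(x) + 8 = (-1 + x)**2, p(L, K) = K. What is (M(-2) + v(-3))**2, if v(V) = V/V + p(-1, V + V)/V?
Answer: 16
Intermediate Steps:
M(x) = -8 + (-1 + x)**2
v(V) = 3 (v(V) = V/V + (V + V)/V = 1 + (2*V)/V = 1 + 2 = 3)
(M(-2) + v(-3))**2 = ((-8 + (-1 - 2)**2) + 3)**2 = ((-8 + (-3)**2) + 3)**2 = ((-8 + 9) + 3)**2 = (1 + 3)**2 = 4**2 = 16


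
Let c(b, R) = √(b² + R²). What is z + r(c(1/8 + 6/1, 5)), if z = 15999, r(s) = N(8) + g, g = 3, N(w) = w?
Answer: 16010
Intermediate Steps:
c(b, R) = √(R² + b²)
r(s) = 11 (r(s) = 8 + 3 = 11)
z + r(c(1/8 + 6/1, 5)) = 15999 + 11 = 16010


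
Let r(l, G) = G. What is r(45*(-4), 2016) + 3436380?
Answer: 3438396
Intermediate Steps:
r(45*(-4), 2016) + 3436380 = 2016 + 3436380 = 3438396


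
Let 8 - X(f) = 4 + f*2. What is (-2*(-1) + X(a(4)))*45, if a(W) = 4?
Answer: -90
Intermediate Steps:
X(f) = 4 - 2*f (X(f) = 8 - (4 + f*2) = 8 - (4 + 2*f) = 8 + (-4 - 2*f) = 4 - 2*f)
(-2*(-1) + X(a(4)))*45 = (-2*(-1) + (4 - 2*4))*45 = (2 + (4 - 8))*45 = (2 - 4)*45 = -2*45 = -90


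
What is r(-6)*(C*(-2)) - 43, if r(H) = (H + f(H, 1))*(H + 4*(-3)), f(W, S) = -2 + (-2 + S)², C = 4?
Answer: -1051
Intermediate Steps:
r(H) = (-1 + H)*(-12 + H) (r(H) = (H + (-2 + (-2 + 1)²))*(H + 4*(-3)) = (H + (-2 + (-1)²))*(H - 12) = (H + (-2 + 1))*(-12 + H) = (H - 1)*(-12 + H) = (-1 + H)*(-12 + H))
r(-6)*(C*(-2)) - 43 = (12 + (-6)² - 13*(-6))*(4*(-2)) - 43 = (12 + 36 + 78)*(-8) - 43 = 126*(-8) - 43 = -1008 - 43 = -1051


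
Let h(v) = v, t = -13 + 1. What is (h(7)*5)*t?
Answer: -420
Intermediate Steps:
t = -12
(h(7)*5)*t = (7*5)*(-12) = 35*(-12) = -420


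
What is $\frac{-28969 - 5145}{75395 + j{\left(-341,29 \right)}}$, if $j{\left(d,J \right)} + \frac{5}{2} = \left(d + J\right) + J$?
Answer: $- \frac{68228}{150219} \approx -0.45419$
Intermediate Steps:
$j{\left(d,J \right)} = - \frac{5}{2} + d + 2 J$ ($j{\left(d,J \right)} = - \frac{5}{2} + \left(\left(d + J\right) + J\right) = - \frac{5}{2} + \left(\left(J + d\right) + J\right) = - \frac{5}{2} + \left(d + 2 J\right) = - \frac{5}{2} + d + 2 J$)
$\frac{-28969 - 5145}{75395 + j{\left(-341,29 \right)}} = \frac{-28969 - 5145}{75395 - \frac{571}{2}} = - \frac{34114}{75395 - \frac{571}{2}} = - \frac{34114}{\frac{150219}{2}} = \left(-34114\right) \frac{2}{150219} = - \frac{68228}{150219}$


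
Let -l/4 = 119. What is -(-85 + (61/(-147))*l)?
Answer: -2363/21 ≈ -112.52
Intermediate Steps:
l = -476 (l = -4*119 = -476)
-(-85 + (61/(-147))*l) = -(-85 + (61/(-147))*(-476)) = -(-85 + (61*(-1/147))*(-476)) = -(-85 - 61/147*(-476)) = -(-85 + 4148/21) = -1*2363/21 = -2363/21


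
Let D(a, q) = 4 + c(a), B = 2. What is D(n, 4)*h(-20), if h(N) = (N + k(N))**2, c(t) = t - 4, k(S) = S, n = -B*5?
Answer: -16000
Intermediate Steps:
n = -10 (n = -1*2*5 = -2*5 = -10)
c(t) = -4 + t
D(a, q) = a (D(a, q) = 4 + (-4 + a) = a)
h(N) = 4*N**2 (h(N) = (N + N)**2 = (2*N)**2 = 4*N**2)
D(n, 4)*h(-20) = -40*(-20)**2 = -40*400 = -10*1600 = -16000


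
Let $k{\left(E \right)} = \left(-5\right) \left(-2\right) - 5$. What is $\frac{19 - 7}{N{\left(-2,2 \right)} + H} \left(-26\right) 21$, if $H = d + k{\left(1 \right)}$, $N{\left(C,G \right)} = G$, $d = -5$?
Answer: $-3276$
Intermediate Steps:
$k{\left(E \right)} = 5$ ($k{\left(E \right)} = 10 - 5 = 5$)
$H = 0$ ($H = -5 + 5 = 0$)
$\frac{19 - 7}{N{\left(-2,2 \right)} + H} \left(-26\right) 21 = \frac{19 - 7}{2 + 0} \left(-26\right) 21 = \frac{12}{2} \left(-26\right) 21 = 12 \cdot \frac{1}{2} \left(-26\right) 21 = 6 \left(-26\right) 21 = \left(-156\right) 21 = -3276$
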